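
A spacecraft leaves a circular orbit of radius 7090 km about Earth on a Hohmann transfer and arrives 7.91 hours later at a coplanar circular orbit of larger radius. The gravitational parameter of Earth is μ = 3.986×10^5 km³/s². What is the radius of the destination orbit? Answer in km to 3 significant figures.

Transfer time t = 7.91 hours = 28476 s, and t = π√(a_t³/μ).
So a_t = (μ t²/π²)^(1/3) = (3.986×10^5 × (28476)² / π²)^(1/3) = 31994 km.
Since a_t = (r₁ + r₂)/2, r₂ = 2a_t − r₁ = 2×31994 − 7090 = 56898 km.

r₂ = 56900 km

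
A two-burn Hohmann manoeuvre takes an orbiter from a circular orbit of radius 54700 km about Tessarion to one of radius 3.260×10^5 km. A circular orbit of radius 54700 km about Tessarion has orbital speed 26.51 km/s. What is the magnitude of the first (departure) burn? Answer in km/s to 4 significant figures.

Δv₁ = 8.183 km/s

From the circular-orbit relation v² = μ/r at r = 54700 km: μ = v²r = (26.51)² × 54700 = 3.84421×10^7 km³/s².
Transfer-ellipse semi-major axis a_t = (r₁ + r₂)/2 = (54700 + 3.260×10^5)/2 = 1.9035×10^5 km.
Circular speed at r = 54700 km: v_c = √(μ/r) = 26.510 km/s.
Vis-viva on the transfer ellipse at r = 54700 km gives v_t = √[μ(2/r − 1/a_t)] = 34.693 km/s.
Δv₁ = |v_t − v_c| = |34.693 − 26.510| = 8.183 km/s.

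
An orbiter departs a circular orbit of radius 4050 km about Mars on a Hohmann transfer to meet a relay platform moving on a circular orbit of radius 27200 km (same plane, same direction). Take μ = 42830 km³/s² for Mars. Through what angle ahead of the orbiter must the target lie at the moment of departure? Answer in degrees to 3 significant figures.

The Hohmann ellipse has a_t = (r₁ + r₂)/2 = 15625 km.
The half-period of the transfer ellipse is t = π√(a_t³/μ) = 29650 s.
Target angular speed ω₂ = √(μ/r₂³) = 4.613×10^-5 rad/s.
Angle swept by the target during transfer: ω₂·t = 1.3678 rad = 78.37°.
The orbiter traverses 180° on the transfer ellipse, so the target must lead by 180° − 78.37° = 102°.

φ = 102°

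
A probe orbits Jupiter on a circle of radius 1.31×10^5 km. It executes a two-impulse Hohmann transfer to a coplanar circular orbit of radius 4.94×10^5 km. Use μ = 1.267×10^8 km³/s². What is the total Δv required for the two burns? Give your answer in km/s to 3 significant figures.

Transfer-ellipse semi-major axis a_t = (r₁ + r₂)/2 = (1.310×10^5 + 4.940×10^5)/2 = 3.125×10^5 km.
At r₁ the circular-orbit speed is v₁ = √(μ/r₁) = 31.099 km/s.
Transfer-orbit speed at r₁ (vis-viva): v_p = √[μ(2/r₁ − 1/a_t)] = 39.101 km/s.
First burn Δv₁ = |v_p − v₁| = 8.002 km/s.
At r₂, v₂ = √(μ/r₂) = 16.015 km/s.
Transfer-orbit speed at r₂: v_a = √[μ(2/r₂ − 1/a_t)] = 10.369 km/s.
Second burn Δv₂ = |v₂ − v_a| = 5.646 km/s.
Total Δv = Δv₁ + Δv₂ = 13.65 km/s.

Δv = 13.6 km/s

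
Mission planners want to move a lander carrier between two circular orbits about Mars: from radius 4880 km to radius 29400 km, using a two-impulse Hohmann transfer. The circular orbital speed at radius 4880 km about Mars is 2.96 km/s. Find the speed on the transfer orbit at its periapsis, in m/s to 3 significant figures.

v = 3880 m/s

From the circular-orbit relation v² = μ/r at r = 4880 km: μ = v²r = (2.96)² × 4880 = 42756.6 km³/s².
Transfer-ellipse semi-major axis a_t = (r₁ + r₂)/2 = (4880 + 29400)/2 = 17140 km.
The periapsis of the transfer ellipse is at r = 4880 km.
Applying v² = μ(2/r − 1/a_t): v = 3.877 km/s.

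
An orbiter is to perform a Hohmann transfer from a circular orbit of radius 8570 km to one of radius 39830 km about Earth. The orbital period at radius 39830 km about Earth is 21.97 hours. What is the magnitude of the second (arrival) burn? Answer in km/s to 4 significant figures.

Δv₂ = 1.281 km/s

From Kepler's third law T² = 4π²r³/μ at r = 39830 km, T = 21.97 hours = 21.97 × 3600 s = 79092 s: μ = 4π²r³/T² = 3.98773×10^5 km³/s².
Transfer-ellipse semi-major axis a_t = (r₁ + r₂)/2 = (8570 + 39830)/2 = 24200 km.
Circular speed at r = 39830 km: v_c = √(μ/r) = 3.164 km/s.
Vis-viva on the transfer ellipse at r = 39830 km gives v_t = √[μ(2/r − 1/a_t)] = 1.883 km/s.
Δv₂ = |v_t − v_c| = |1.883 − 3.164| = 1.281 km/s.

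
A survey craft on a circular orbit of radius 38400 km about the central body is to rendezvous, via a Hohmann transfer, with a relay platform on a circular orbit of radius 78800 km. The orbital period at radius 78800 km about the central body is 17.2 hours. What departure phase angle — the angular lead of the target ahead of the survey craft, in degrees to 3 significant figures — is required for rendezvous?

From Kepler's third law T² = 4π²r³/μ at r = 78800 km, T = 17.2 hours = 17.2 × 3600 s = 61920 s: μ = 4π²r³/T² = 5.03821×10^6 km³/s².
Semi-major axis of the transfer orbit: a_t = (38400 + 78800)/2 = 58600 km.
Transfer time t = π√(a_t³/μ) = 19854.5 s.
Target angular speed ω₂ = √(μ/r₂³) = 1.01473×10^-4 rad/s.
Angle swept by the target during transfer: ω₂·t = 2.0147 rad = 115.4°.
Arrival is 180° from departure on the ellipse, so φ = 180° − 115.4° = 64.6°.

φ = 64.6°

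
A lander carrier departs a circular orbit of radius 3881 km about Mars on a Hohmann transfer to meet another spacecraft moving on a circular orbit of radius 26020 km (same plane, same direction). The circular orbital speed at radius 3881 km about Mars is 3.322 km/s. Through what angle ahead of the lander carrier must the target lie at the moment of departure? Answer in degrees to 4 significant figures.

From the circular-orbit relation v² = μ/r at r = 3881 km: μ = v²r = (3.322)² × 3881 = 42829.5 km³/s².
The Hohmann ellipse has a_t = (r₁ + r₂)/2 = 14950.5 km.
The half-period of the transfer ellipse is t = π√(a_t³/μ) = 27750 s.
The target's mean motion on its circular orbit is ω₂ = √(μ/r₂³) = 4.9307×10^-5 rad/s.
Angle swept by the target during transfer: ω₂·t = 1.3683 rad = 78.40°.
The lander carrier traverses 180° on the transfer ellipse, so the target must lead by 180° − 78.40° = 101.6°.

φ = 101.6°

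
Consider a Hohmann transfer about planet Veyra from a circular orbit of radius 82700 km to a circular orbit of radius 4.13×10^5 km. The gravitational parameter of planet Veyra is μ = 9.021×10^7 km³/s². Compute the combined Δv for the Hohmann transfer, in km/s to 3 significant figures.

Δv = 15.8 km/s

Semi-major axis of the transfer orbit: a_t = (82700 + 4.130×10^5)/2 = 2.4785×10^5 km.
Circular speed at r₁: v₁ = √(μ/r₁) = √(9.021×10^7/82700) = 33.02742 km/s.
On the transfer ellipse at r₁, v² = μ(2/r − 1/a) gives v_p = √[μ(2/r₁ − 1/a_t)] = 42.63391 km/s.
First burn Δv₁ = |v_p − v₁| = 9.606 km/s.
At r₂, v₂ = √(μ/r₂) = 14.779 km/s.
Transfer-orbit speed at r₂: v_a = √[μ(2/r₂ − 1/a_t)] = 8.5371 km/s.
Second burn Δv₂ = |v₂ − v_a| = 6.242 km/s.
Total Δv = Δv₁ + Δv₂ = 15.85 km/s.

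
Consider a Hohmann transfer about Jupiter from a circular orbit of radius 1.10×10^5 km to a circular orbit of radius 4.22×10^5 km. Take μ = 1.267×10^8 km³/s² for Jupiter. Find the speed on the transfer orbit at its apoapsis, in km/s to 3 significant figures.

v = 11.1 km/s

The Hohmann ellipse has a_t = (r₁ + r₂)/2 = 2.660×10^5 km.
At apoapsis, r = 4.220×10^5 km.
Vis-viva: v = √[μ(2/r − 1/a_t)] = √[1.267×10^8 × (2/4.220×10^5 − 1/2.660×10^5)] = 11.14 km/s.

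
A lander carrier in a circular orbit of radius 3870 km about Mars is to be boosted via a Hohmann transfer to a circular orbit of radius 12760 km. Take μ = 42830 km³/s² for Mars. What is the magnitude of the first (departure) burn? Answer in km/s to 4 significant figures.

The Hohmann ellipse has a_t = (r₁ + r₂)/2 = 8315 km.
On the circular orbit at r = 3870 km, v_c = √(μ/r) = 3.3267 km/s.
Transfer-orbit speed at the same r (vis-viva, a = a_t): v_t = √[μ(2/r − 1/a_t)] = 4.1211 km/s.
Δv₁ = |v_t − v_c| = |4.1211 − 3.3267| = 0.7944 km/s.

Δv₁ = 0.7944 km/s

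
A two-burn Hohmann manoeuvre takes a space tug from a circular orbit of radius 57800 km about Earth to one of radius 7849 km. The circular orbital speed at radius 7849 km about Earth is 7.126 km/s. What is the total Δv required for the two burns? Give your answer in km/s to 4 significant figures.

Δv = 3.672 km/s

From the circular-orbit relation v² = μ/r at r = 7849 km: μ = v²r = (7.126)² × 7849 = 3.98571×10^5 km³/s².
Semi-major axis of the transfer orbit: a_t = (57800 + 7849)/2 = 32824.5 km.
At r₁ the circular-orbit speed is v₁ = √(μ/r₁) = 2.626 km/s.
Transfer-orbit speed at r₁ (v² = μ(2/r − 1/a)): v_a = √[μ(2/r₁ − 1/a_t)] = 1.284 km/s.
First burn Δv₁ = |v_a − v₁| = 1.342 km/s.
At r₂, v₂ = √(μ/r₂) = 7.126 km/s.
Transfer-orbit speed at r₂: v_p = √[μ(2/r₂ − 1/a_t)] = 9.456 km/s.
Second burn Δv₂ = |v₂ − v_p| = 2.330 km/s.
Total Δv = Δv₁ + Δv₂ = 3.672 km/s.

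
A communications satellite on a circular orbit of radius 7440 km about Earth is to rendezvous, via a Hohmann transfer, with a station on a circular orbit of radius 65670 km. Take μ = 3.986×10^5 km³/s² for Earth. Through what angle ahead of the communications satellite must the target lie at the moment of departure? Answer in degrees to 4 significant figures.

φ = 105.2°

The Hohmann ellipse has a_t = (r₁ + r₂)/2 = 36555 km.
Transfer time t = π√(a_t³/μ) = 34778 s.
The target's mean motion on its circular orbit is ω₂ = √(μ/r₂³) = 3.7516×10^-5 rad/s.
Angle swept by the target during transfer: ω₂·t = 1.30473 rad = 74.76°.
The communications satellite traverses 180° on the transfer ellipse, so the target must lead by 180° − 74.76° = 105.2°.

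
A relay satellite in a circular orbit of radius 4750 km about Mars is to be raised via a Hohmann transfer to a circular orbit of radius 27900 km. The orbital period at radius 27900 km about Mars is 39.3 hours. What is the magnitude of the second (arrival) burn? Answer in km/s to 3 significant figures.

From Kepler's third law T² = 4π²r³/μ at r = 27900 km, T = 39.3 hours = 39.3 × 3600 s = 1.4148×10^5 s: μ = 4π²r³/T² = 42833.4 km³/s².
The Hohmann ellipse has a_t = (r₁ + r₂)/2 = 16325 km.
Circular speed at r = 27900 km: v_c = √(μ/r) = 1.2391 km/s.
Vis-viva on the transfer ellipse at r = 27900 km gives v_t = √[μ(2/r − 1/a_t)] = 0.66836 km/s.
Δv₂ = |v_t − v_c| = |0.66836 − 1.2391| = 0.5707 km/s.

Δv₂ = 0.571 km/s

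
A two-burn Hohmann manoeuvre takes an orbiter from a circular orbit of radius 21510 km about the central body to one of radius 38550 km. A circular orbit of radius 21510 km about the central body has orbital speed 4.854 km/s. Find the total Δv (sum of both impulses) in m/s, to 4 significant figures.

Δv = 1203 m/s

From the circular-orbit relation v² = μ/r at r = 21510 km: μ = v²r = (4.854)² × 21510 = 5.06804×10^5 km³/s².
Semi-major axis of the transfer orbit: a_t = (21510 + 38550)/2 = 30030 km.
Circular speed at r₁: v₁ = √(μ/r₁) = √(5.06804×10^5/21510) = 4.8540 km/s.
On the transfer ellipse at r₁, vis-viva gives v_p = √[μ(2/r₁ − 1/a_t)] = 5.4996 km/s.
First burn Δv₁ = |v_p − v₁| = 0.6456 km/s.
Circular speed at r₂: v₂ = √(μ/r₂) = 3.62583 km/s.
Transfer-orbit speed at r₂: v_a = √[μ(2/r₂ − 1/a_t)] = 3.06867 km/s.
Second burn Δv₂ = |v₂ − v_a| = 0.5572 km/s.
Total Δv = Δv₁ + Δv₂ = 1.203 km/s.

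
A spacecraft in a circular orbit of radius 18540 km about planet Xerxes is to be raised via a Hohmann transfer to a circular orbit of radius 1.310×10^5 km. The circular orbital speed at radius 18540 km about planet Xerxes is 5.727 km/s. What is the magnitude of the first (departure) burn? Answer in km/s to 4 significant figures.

From the circular-orbit relation v² = μ/r at r = 18540 km: μ = v²r = (5.727)² × 18540 = 6.08085×10^5 km³/s².
Semi-major axis of the transfer orbit: a_t = (18540 + 1.310×10^5)/2 = 74770 km.
Circular speed at r = 18540 km: v_c = √(μ/r) = 5.727 km/s.
Vis-viva on the transfer ellipse at r = 18540 km gives v_t = √[μ(2/r − 1/a_t)] = 7.581 km/s.
Δv₁ = |v_t − v_c| = |7.581 − 5.727| = 1.854 km/s.

Δv₁ = 1.854 km/s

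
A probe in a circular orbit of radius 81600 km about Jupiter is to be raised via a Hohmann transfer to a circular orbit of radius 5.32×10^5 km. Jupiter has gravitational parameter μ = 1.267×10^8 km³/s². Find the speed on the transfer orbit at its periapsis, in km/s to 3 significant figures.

v = 51.9 km/s

The Hohmann ellipse has a_t = (r₁ + r₂)/2 = 3.068×10^5 km.
At periapsis, r = 81600 km.
From the vis-viva equation, v = √[μ(2/r − 1/a_t)] = 51.89 km/s.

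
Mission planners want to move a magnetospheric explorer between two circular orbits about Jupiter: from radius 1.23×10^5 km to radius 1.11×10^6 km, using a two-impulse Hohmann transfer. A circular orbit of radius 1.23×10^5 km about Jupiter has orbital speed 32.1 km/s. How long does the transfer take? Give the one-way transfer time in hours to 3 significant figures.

t = 37.5 hours

From the circular-orbit relation v² = μ/r at r = 1.23×10^5 km: μ = v²r = (32.1)² × 1.23×10^5 = 1.26740×10^8 km³/s².
The Hohmann ellipse has a_t = (r₁ + r₂)/2 = 6.165×10^5 km.
Transfer time t = π√(a_t³/μ) = π√((6.165×10^5)³ / 1.26740×10^8) = 1.351×10^5 s.
Converting: 1.351×10^5 s ÷ 3600 s/hour = 37.5 hours.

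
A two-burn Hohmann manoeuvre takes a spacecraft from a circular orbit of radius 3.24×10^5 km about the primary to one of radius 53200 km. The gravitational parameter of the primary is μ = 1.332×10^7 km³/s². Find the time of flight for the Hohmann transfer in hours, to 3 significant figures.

t = 19.6 hours

The Hohmann ellipse has a_t = (r₁ + r₂)/2 = 1.886×10^5 km.
Half the transfer-orbit period gives t = π√(a_t³/μ) = 70500 s.
Converting: 70500 s ÷ 3600 s/hour = 19.6 hours.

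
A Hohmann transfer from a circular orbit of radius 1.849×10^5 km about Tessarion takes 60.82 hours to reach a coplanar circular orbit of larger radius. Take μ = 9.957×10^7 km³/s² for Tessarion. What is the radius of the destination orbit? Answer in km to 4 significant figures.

r₂ = 1.385×10^6 km

Transfer time t = 60.82 hours = 2.18952×10^5 s, and t = π√(a_t³/μ).
So a_t = (μ t²/π²)^(1/3) = (9.957×10^7 × (2.18952×10^5)² / π²)^(1/3) = 7.8495×10^5 km.
Since a_t = (r₁ + r₂)/2, r₂ = 2a_t − r₁ = 2×7.8495×10^5 − 1.849×10^5 = 1.385×10^6 km.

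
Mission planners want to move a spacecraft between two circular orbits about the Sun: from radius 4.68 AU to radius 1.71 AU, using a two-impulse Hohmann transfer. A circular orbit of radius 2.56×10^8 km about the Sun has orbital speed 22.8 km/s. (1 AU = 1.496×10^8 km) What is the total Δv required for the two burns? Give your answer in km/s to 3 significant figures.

Δv = 8.50 km/s

From the circular-orbit relation v² = μ/r at r = 2.56×10^8 km: μ = v²r = (22.8)² × 2.56×10^8 = 1.33079×10^11 km³/s².
In km: r₁ = 4.68 × 1.496×10^8 = 7.00128×10^8 km; r₂ = 1.71 × 1.496×10^8 = 2.55816×10^8 km.
Transfer-ellipse semi-major axis a_t = (r₁ + r₂)/2 = (7.00128×10^8 + 2.55816×10^8)/2 = 4.77972×10^8 km.
Circular speed at r₁: v₁ = √(μ/r₁) = √(1.33079×10^11/7.00128×10^8) = 13.787 km/s.
On the transfer ellipse at r₁, vis-viva gives v_a = √[μ(2/r₁ − 1/a_t)] = 10.086 km/s.
First burn Δv₁ = |v_a − v₁| = 3.701 km/s.
Circular speed at r₂: v₂ = √(μ/r₂) = 22.808 km/s.
Transfer-orbit speed at r₂: v_p = √[μ(2/r₂ − 1/a_t)] = 27.604 km/s.
Second burn Δv₂ = |v₂ − v_p| = 4.796 km/s.
Total Δv = Δv₁ + Δv₂ = 8.497 km/s.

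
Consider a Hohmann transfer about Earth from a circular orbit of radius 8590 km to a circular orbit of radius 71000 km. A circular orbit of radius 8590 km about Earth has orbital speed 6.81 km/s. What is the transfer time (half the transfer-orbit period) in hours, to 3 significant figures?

t = 11.0 hours

From the circular-orbit relation v² = μ/r at r = 8590 km: μ = v²r = (6.81)² × 8590 = 3.98371×10^5 km³/s².
Transfer-ellipse semi-major axis a_t = (r₁ + r₂)/2 = (8590 + 71000)/2 = 39795 km.
Transfer time t = π√(a_t³/μ) = π√((39795)³ / 3.98371×10^5) = 39510 s.
Converting: 39510 s ÷ 3600 s/hour = 11.0 hours.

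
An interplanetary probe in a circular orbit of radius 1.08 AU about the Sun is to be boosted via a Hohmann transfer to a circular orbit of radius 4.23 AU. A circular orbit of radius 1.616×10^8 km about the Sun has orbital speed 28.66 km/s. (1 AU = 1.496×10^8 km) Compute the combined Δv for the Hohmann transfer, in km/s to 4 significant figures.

From the circular-orbit relation v² = μ/r at r = 1.616×10^8 km: μ = v²r = (28.66)² × 1.616×10^8 = 1.32738×10^11 km³/s².
In km: r₁ = 1.08 × 1.496×10^8 = 1.61568×10^8 km; r₂ = 4.23 × 1.496×10^8 = 6.32808×10^8 km.
Semi-major axis of the transfer orbit: a_t = (1.61568×10^8 + 6.32808×10^8)/2 = 3.97188×10^8 km.
Circular speed at r₁: v₁ = √(μ/r₁) = √(1.32738×10^11/1.61568×10^8) = 28.663 km/s.
On the transfer ellipse at r₁, vis-viva equation gives v_p = √[μ(2/r₁ − 1/a_t)] = 36.179 km/s.
First burn Δv₁ = |v_p − v₁| = 7.516 km/s.
Circular speed at r₂: v₂ = √(μ/r₂) = 14.483 km/s.
Transfer-orbit speed at r₂: v_a = √[μ(2/r₂ − 1/a_t)] = 9.2372 km/s.
Second burn Δv₂ = |v₂ − v_a| = 5.246 km/s.
Total Δv = Δv₁ + Δv₂ = 12.76 km/s.

Δv = 12.76 km/s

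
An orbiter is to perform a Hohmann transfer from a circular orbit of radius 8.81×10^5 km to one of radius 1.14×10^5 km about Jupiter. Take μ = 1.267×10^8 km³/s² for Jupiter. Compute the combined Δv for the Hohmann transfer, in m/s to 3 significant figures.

Δv = 17300 m/s

Semi-major axis of the transfer orbit: a_t = (8.810×10^5 + 1.140×10^5)/2 = 4.975×10^5 km.
At r₁ the circular-orbit speed is v₁ = √(μ/r₁) = 11.9922 km/s.
On the transfer ellipse at r₁, vis-viva gives v_a = √[μ(2/r₁ − 1/a_t)] = 5.74059 km/s.
First burn Δv₁ = |v_a − v₁| = 6.252 km/s.
Circular speed at r₂: v₂ = √(μ/r₂) = 33.338 km/s.
Transfer-orbit speed at r₂: v_p = √[μ(2/r₂ − 1/a_t)] = 44.364 km/s.
Second burn Δv₂ = |v₂ − v_p| = 11.03 km/s.
Total Δv = Δv₁ + Δv₂ = 17.28 km/s.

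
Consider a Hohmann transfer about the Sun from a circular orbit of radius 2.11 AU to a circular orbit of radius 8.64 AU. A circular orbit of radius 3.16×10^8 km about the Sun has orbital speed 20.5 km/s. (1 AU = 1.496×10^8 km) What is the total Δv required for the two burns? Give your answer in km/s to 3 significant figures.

From the circular-orbit relation v² = μ/r at r = 3.16×10^8 km: μ = v²r = (20.5)² × 3.16×10^8 = 1.32799×10^11 km³/s².
In km: r₁ = 2.11 × 1.496×10^8 = 3.15656×10^8 km; r₂ = 8.64 × 1.496×10^8 = 1.292544×10^9 km.
The Hohmann ellipse has a_t = (r₁ + r₂)/2 = 8.041×10^8 km.
Circular speed at r₁: v₁ = √(μ/r₁) = √(1.32799×10^11/3.15656×10^8) = 20.511 km/s.
On the transfer ellipse at r₁, vis-viva gives v_p = √[μ(2/r₁ − 1/a_t)] = 26.005 km/s.
First burn Δv₁ = |v_p − v₁| = 5.494 km/s.
At r₂, v₂ = √(μ/r₂) = 10.136 km/s.
Transfer-orbit speed at r₂: v_a = √[μ(2/r₂ − 1/a_t)] = 6.3508 km/s.
Second burn Δv₂ = |v₂ − v_a| = 3.785 km/s.
Total Δv = Δv₁ + Δv₂ = 9.279 km/s.

Δv = 9.28 km/s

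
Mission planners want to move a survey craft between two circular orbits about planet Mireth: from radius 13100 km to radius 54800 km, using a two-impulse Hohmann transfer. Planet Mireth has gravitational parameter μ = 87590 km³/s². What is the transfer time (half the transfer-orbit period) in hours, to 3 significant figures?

t = 18.4 hours

Transfer-ellipse semi-major axis a_t = (r₁ + r₂)/2 = (13100 + 54800)/2 = 33950 km.
Transfer time t = π√(a_t³/μ) = π√((33950)³ / 87590) = 66400 s.
Converting: 66400 s ÷ 3600 s/hour = 18.4 hours.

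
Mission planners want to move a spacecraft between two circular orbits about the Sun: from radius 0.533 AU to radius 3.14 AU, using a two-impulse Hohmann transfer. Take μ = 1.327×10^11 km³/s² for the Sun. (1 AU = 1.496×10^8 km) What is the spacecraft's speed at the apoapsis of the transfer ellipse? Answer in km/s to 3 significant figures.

v = 9.05 km/s

In km: r₁ = 0.533 × 1.496×10^8 = 7.97368×10^7 km; r₂ = 3.14 × 1.496×10^8 = 4.69744×10^8 km.
Transfer-ellipse semi-major axis a_t = (r₁ + r₂)/2 = (7.97368×10^7 + 4.69744×10^8)/2 = 2.747404×10^8 km.
At apoapsis, r = 4.69744×10^8 km.
Vis-viva: v = √[μ(2/r − 1/a_t)] = √[1.327×10^11 × (2/4.69744×10^8 − 1/2.747404×10^8)] = 9.055 km/s.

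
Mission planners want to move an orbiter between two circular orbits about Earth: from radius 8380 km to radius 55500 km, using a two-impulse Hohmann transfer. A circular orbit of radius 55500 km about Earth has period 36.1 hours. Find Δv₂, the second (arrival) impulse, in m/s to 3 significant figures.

From Kepler's third law T² = 4π²r³/μ at r = 55500 km, T = 36.1 hours = 36.1 × 3600 s = 1.2996×10^5 s: μ = 4π²r³/T² = 3.99594×10^5 km³/s².
The Hohmann ellipse has a_t = (r₁ + r₂)/2 = 31940 km.
Circular speed at r = 55500 km: v_c = √(μ/r) = 2.683 km/s.
Transfer-orbit speed at the same r (vis-viva, a = a_t): v_t = √[μ(2/r − 1/a_t)] = 1.374 km/s.
Δv₂ = |v_t − v_c| = |1.374 − 2.683| = 1.309 km/s.

Δv₂ = 1310 m/s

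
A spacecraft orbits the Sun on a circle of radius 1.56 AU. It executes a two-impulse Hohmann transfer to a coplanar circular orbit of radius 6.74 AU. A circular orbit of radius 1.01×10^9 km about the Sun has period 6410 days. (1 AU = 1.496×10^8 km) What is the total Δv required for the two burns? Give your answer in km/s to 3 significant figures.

From Kepler's third law T² = 4π²r³/μ at r = 1.01×10^9 km, T = 6410 days = 6410 × 86400 s = 5.53824×10^8 s: μ = 4π²r³/T² = 1.32611×10^11 km³/s².
In km: r₁ = 1.56 × 1.496×10^8 = 2.33376×10^8 km; r₂ = 6.74 × 1.496×10^8 = 1.008304×10^9 km.
Transfer-ellipse semi-major axis a_t = (r₁ + r₂)/2 = (2.33376×10^8 + 1.008304×10^9)/2 = 6.2084×10^8 km.
Circular speed at r₁: v₁ = √(μ/r₁) = √(1.32611×10^11/2.33376×10^8) = 23.838 km/s.
On the transfer ellipse at r₁, vis-viva equation gives v_p = √[μ(2/r₁ − 1/a_t)] = 30.379 km/s.
First burn Δv₁ = |v_p − v₁| = 6.541 km/s.
At r₂, v₂ = √(μ/r₂) = 11.468 km/s.
Transfer-orbit speed at r₂: v_a = √[μ(2/r₂ − 1/a_t)] = 7.0313 km/s.
Second burn Δv₂ = |v₂ − v_a| = 4.437 km/s.
Total Δv = Δv₁ + Δv₂ = 10.98 km/s.

Δv = 11.0 km/s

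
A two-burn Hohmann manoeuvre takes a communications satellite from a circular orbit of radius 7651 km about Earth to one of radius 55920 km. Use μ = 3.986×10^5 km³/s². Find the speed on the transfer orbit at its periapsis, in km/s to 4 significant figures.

The Hohmann ellipse has a_t = (r₁ + r₂)/2 = 31785.5 km.
At periapsis, r = 7651 km.
Applying v² = μ(2/r − 1/a_t): v = 9.574 km/s.

v = 9.574 km/s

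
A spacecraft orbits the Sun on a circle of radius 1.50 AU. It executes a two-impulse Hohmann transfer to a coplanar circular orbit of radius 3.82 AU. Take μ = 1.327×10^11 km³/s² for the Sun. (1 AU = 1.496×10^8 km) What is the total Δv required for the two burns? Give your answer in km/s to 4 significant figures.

In km: r₁ = 1.50 × 1.496×10^8 = 2.244×10^8 km; r₂ = 3.82 × 1.496×10^8 = 5.71472×10^8 km.
Semi-major axis of the transfer orbit: a_t = (2.244×10^8 + 5.71472×10^8)/2 = 3.97936×10^8 km.
At r₁ the circular-orbit speed is v₁ = √(μ/r₁) = 24.318 km/s.
Transfer-orbit speed at r₁ (vis-viva equation): v_p = √[μ(2/r₁ − 1/a_t)] = 29.142 km/s.
First burn Δv₁ = |v_p − v₁| = 4.824 km/s.
Circular speed at r₂: v₂ = √(μ/r₂) = 15.238 km/s.
Transfer-orbit speed at r₂: v_a = √[μ(2/r₂ − 1/a_t)] = 11.443 km/s.
Second burn Δv₂ = |v₂ − v_a| = 3.795 km/s.
Δv = Δv₁ + Δv₂ = 4.824 + 3.795 = 8.619 km/s.

Δv = 8.619 km/s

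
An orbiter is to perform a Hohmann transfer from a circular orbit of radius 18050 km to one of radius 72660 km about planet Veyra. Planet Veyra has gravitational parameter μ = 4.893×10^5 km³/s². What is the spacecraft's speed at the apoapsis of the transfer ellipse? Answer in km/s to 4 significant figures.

v = 1.637 km/s

The Hohmann ellipse has a_t = (r₁ + r₂)/2 = 45355 km.
At apoapsis, r = 72660 km.
Applying v² = μ(2/r − 1/a_t): v = 1.637 km/s.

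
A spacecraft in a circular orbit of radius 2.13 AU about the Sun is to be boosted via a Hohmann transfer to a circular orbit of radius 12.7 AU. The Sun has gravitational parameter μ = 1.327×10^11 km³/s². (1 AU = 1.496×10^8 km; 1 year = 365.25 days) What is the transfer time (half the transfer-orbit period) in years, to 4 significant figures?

t = 10.10 years

In km: r₁ = 2.13 × 1.496×10^8 = 3.18648×10^8 km; r₂ = 12.7 × 1.496×10^8 = 1.89992×10^9 km.
The Hohmann ellipse has a_t = (r₁ + r₂)/2 = 1.109284×10^9 km.
Half the transfer-orbit period gives t = π√(a_t³/μ) = 3.186×10^8 s.
Converting: 3.186×10^8 s ÷ 3.15576×10^7 s/year (365.25 × 86400) = 10.10 years.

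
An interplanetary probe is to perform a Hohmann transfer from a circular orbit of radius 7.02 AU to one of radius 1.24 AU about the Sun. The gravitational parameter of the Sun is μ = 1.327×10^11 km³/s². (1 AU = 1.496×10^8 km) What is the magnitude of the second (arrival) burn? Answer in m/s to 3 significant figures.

Δv₂ = 8120 m/s

In km: r₁ = 7.02 × 1.496×10^8 = 1.050192×10^9 km; r₂ = 1.24 × 1.496×10^8 = 1.85504×10^8 km.
The Hohmann ellipse has a_t = (r₁ + r₂)/2 = 6.17848×10^8 km.
Circular speed at r = 1.85504×10^8 km: v_c = √(μ/r) = 26.746 km/s.
Transfer-orbit speed at the same r (vis-viva, a = a_t): v_t = √[μ(2/r − 1/a_t)] = 34.870 km/s.
Δv₂ = |v_t − v_c| = |34.870 − 26.746| = 8.124 km/s.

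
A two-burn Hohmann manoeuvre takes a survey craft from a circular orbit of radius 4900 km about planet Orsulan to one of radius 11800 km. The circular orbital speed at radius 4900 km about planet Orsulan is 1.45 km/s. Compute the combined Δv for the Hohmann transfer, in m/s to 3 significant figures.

Δv = 492 m/s

From the circular-orbit relation v² = μ/r at r = 4900 km: μ = v²r = (1.45)² × 4900 = 10302.2 km³/s².
Transfer-ellipse semi-major axis a_t = (r₁ + r₂)/2 = (4900 + 11800)/2 = 8350 km.
Circular speed at r₁: v₁ = √(μ/r₁) = √(10302.2/4900) = 1.4500 km/s.
On the transfer ellipse at r₁, v² = μ(2/r − 1/a) gives v_p = √[μ(2/r₁ − 1/a_t)] = 1.7237 km/s.
First burn Δv₁ = |v_p − v₁| = 0.2737 km/s.
Circular speed at r₂: v₂ = √(μ/r₂) = 0.9344 km/s.
Transfer-orbit speed at r₂: v_a = √[μ(2/r₂ − 1/a_t)] = 0.7158 km/s.
Second burn Δv₂ = |v₂ − v_a| = 0.2186 km/s.
Δv = Δv₁ + Δv₂ = 0.2737 + 0.2186 = 0.4923 km/s.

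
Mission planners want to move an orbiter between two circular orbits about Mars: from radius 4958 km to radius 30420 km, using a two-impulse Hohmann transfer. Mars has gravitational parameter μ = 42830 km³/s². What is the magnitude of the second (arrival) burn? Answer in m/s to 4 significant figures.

Δv₂ = 558.4 m/s

Transfer-ellipse semi-major axis a_t = (r₁ + r₂)/2 = (4958 + 30420)/2 = 17689 km.
Circular speed at r = 30420 km: v_c = √(μ/r) = 1.1866 km/s.
Vis-viva on the transfer ellipse at r = 30420 km gives v_t = √[μ(2/r − 1/a_t)] = 0.62820 km/s.
Δv₂ = |v_t − v_c| = |0.62820 − 1.1866| = 0.5584 km/s.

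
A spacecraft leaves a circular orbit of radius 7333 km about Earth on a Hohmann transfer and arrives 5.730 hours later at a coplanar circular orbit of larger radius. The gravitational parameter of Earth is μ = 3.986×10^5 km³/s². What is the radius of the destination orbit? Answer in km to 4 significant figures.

r₂ = 44280 km

Transfer time t = 5.730 hours = 20628 s, and t = π√(a_t³/μ).
So a_t = (μ t²/π²)^(1/3) = (3.986×10^5 × (20628)² / π²)^(1/3) = 25806 km.
Since a_t = (r₁ + r₂)/2, r₂ = 2a_t − r₁ = 2×25806 − 7333 = 44279 km.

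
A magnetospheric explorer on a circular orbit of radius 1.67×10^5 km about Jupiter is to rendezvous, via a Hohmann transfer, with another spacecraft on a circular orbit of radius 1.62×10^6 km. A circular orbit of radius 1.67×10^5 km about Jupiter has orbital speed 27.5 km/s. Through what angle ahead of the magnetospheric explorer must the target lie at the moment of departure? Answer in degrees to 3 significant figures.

From the circular-orbit relation v² = μ/r at r = 1.67×10^5 km: μ = v²r = (27.5)² × 1.67×10^5 = 1.26294×10^8 km³/s².
Semi-major axis of the transfer orbit: a_t = (1.670×10^5 + 1.620×10^6)/2 = 8.935×10^5 km.
The half-period of the transfer ellipse is t = π√(a_t³/μ) = 2.3610×10^5 s.
Target angular speed ω₂ = √(μ/r₂³) = 5.4503×10^-6 rad/s.
Angle swept by the target during transfer: ω₂·t = 1.2868 rad = 73.73°.
The magnetospheric explorer traverses 180° on the transfer ellipse, so the target must lead by 180° − 73.73° = 106°.

φ = 106°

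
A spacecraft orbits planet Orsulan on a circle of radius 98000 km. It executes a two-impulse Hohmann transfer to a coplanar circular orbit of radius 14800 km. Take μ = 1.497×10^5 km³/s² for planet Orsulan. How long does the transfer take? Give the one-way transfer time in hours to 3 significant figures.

Semi-major axis of the transfer orbit: a_t = (98000 + 14800)/2 = 56400 km.
Transfer time t = π√(a_t³/μ) = π√((56400)³ / 1.497×10^5) = 1.088×10^5 s.
Converting: 1.088×10^5 s ÷ 3600 s/hour = 30.2 hours.

t = 30.2 hours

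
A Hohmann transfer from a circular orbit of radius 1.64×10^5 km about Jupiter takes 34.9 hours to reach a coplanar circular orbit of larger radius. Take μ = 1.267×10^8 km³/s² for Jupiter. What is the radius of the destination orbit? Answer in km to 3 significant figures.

r₂ = 1.01×10^6 km

Transfer time t = 34.9 hours = 1.2564×10^5 s, and t = π√(a_t³/μ).
So a_t = (μ t²/π²)^(1/3) = (1.267×10^8 × (1.2564×10^5)² / π²)^(1/3) = 5.8737×10^5 km.
Since a_t = (r₁ + r₂)/2, r₂ = 2a_t − r₁ = 2×5.8737×10^5 − 1.640×10^5 = 1.01074×10^6 km.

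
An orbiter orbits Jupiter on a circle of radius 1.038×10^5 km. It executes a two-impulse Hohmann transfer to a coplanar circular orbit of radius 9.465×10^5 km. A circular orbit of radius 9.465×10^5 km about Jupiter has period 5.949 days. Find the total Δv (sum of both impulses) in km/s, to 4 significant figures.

From Kepler's third law T² = 4π²r³/μ at r = 9.465×10^5 km, T = 5.949 days = 5.949 × 86400 s = 5.139936×10^5 s: μ = 4π²r³/T² = 1.26709×10^8 km³/s².
The Hohmann ellipse has a_t = (r₁ + r₂)/2 = 5.2515×10^5 km.
Circular speed at r₁: v₁ = √(μ/r₁) = √(1.26709×10^8/1.038×10^5) = 34.9385 km/s.
On the transfer ellipse at r₁, v² = μ(2/r − 1/a) gives v_p = √[μ(2/r₁ − 1/a_t)] = 46.9054 km/s.
First burn Δv₁ = |v_p − v₁| = 11.967 km/s.
Circular speed at r₂: v₂ = √(μ/r₂) = 11.5703 km/s.
Transfer-orbit speed at r₂: v_a = √[μ(2/r₂ − 1/a_t)] = 5.14399 km/s.
Second burn Δv₂ = |v₂ − v_a| = 6.4263 km/s.
Total Δv = Δv₁ + Δv₂ = 18.39 km/s.

Δv = 18.39 km/s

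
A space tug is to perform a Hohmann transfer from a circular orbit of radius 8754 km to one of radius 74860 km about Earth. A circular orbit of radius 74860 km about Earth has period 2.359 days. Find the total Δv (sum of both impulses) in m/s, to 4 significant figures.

From Kepler's third law T² = 4π²r³/μ at r = 74860 km, T = 2.359 days = 2.359 × 86400 s = 2.038176×10^5 s: μ = 4π²r³/T² = 3.98681×10^5 km³/s².
Transfer-ellipse semi-major axis a_t = (r₁ + r₂)/2 = (8754 + 74860)/2 = 41807 km.
At r₁ the circular-orbit speed is v₁ = √(μ/r₁) = 6.7485 km/s.
Transfer-orbit speed at r₁ (vis-viva equation): v_p = √[μ(2/r₁ − 1/a_t)] = 9.0305 km/s.
First burn Δv₁ = |v_p − v₁| = 2.282 km/s.
At r₂, v₂ = √(μ/r₂) = 2.308 km/s.
Transfer-orbit speed at r₂: v_a = √[μ(2/r₂ − 1/a_t)] = 1.056 km/s.
Second burn Δv₂ = |v₂ − v_a| = 1.252 km/s.
Total Δv = Δv₁ + Δv₂ = 3.534 km/s.

Δv = 3534 m/s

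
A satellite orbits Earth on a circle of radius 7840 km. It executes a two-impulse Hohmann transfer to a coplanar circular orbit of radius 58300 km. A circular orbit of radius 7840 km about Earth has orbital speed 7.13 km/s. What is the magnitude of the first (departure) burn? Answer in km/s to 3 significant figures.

Δv₁ = 2.34 km/s

From the circular-orbit relation v² = μ/r at r = 7840 km: μ = v²r = (7.13)² × 7840 = 3.98561×10^5 km³/s².
Semi-major axis of the transfer orbit: a_t = (7840 + 58300)/2 = 33070 km.
On the circular orbit at r = 7840 km, v_c = √(μ/r) = 7.130 km/s.
Transfer-orbit speed at the same r (vis-viva, a = a_t): v_t = √[μ(2/r − 1/a_t)] = 9.467 km/s.
Δv₁ = |v_t − v_c| = |9.467 − 7.130| = 2.337 km/s.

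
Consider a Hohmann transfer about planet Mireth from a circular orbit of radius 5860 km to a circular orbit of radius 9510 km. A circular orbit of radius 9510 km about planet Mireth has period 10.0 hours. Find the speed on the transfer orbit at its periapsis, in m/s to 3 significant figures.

v = 2350 m/s

From Kepler's third law T² = 4π²r³/μ at r = 9510 km, T = 10.0 hours = 10.0 × 3600 s = 36000 s: μ = 4π²r³/T² = 26199.7 km³/s².
The Hohmann ellipse has a_t = (r₁ + r₂)/2 = 7685 km.
The periapsis of the transfer ellipse is at r = 5860 km.
From the vis-viva equation, v = √[μ(2/r − 1/a_t)] = 2.352 km/s.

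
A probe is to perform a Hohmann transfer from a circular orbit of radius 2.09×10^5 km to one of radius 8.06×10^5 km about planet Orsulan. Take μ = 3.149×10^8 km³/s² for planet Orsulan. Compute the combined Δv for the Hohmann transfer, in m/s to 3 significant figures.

Semi-major axis of the transfer orbit: a_t = (2.090×10^5 + 8.060×10^5)/2 = 5.075×10^5 km.
Circular speed at r₁: v₁ = √(μ/r₁) = √(3.149×10^8/2.090×10^5) = 38.82 km/s.
On the transfer ellipse at r₁, vis-viva equation gives v_p = √[μ(2/r₁ − 1/a_t)] = 48.92 km/s.
First burn Δv₁ = |v_p − v₁| = 10.10 km/s.
Circular speed at r₂: v₂ = √(μ/r₂) = 19.766 km/s.
Transfer-orbit speed at r₂: v_a = √[μ(2/r₂ − 1/a_t)] = 12.685 km/s.
Second burn Δv₂ = |v₂ − v_a| = 7.081 km/s.
Total Δv = Δv₁ + Δv₂ = 17.18 km/s.

Δv = 17200 m/s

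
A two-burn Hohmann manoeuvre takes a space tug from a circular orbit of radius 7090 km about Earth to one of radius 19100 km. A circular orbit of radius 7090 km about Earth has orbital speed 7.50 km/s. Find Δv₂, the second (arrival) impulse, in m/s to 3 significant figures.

From the circular-orbit relation v² = μ/r at r = 7090 km: μ = v²r = (7.50)² × 7090 = 3.98812×10^5 km³/s².
Transfer-ellipse semi-major axis a_t = (r₁ + r₂)/2 = (7090 + 19100)/2 = 13095 km.
On the circular orbit at r = 19100 km, v_c = √(μ/r) = 4.569 km/s.
Transfer-orbit speed at the same r (vis-viva, a = a_t): v_t = √[μ(2/r − 1/a_t)] = 3.362 km/s.
Δv₂ = |v_t − v_c| = |3.362 − 4.569| = 1.207 km/s.

Δv₂ = 1210 m/s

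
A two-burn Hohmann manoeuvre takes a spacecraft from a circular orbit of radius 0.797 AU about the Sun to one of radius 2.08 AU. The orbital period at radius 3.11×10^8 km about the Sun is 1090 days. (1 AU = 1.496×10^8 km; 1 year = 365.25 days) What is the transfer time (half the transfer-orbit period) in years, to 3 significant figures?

From Kepler's third law T² = 4π²r³/μ at r = 3.11×10^8 km, T = 1090 days = 1090 × 86400 s = 9.4176×10^7 s: μ = 4π²r³/T² = 1.33894×10^11 km³/s².
In km: r₁ = 0.797 × 1.496×10^8 = 1.192312×10^8 km; r₂ = 2.08 × 1.496×10^8 = 3.11168×10^8 km.
The Hohmann ellipse has a_t = (r₁ + r₂)/2 = 2.151996×10^8 km.
Transfer time t = π√(a_t³/μ) = π√((2.151996×10^8)³ / 1.33894×10^11) = 2.710×10^7 s.
Converting: 2.710×10^7 s ÷ 3.15576×10^7 s/year (365.25 × 86400) = 0.859 years.

t = 0.859 years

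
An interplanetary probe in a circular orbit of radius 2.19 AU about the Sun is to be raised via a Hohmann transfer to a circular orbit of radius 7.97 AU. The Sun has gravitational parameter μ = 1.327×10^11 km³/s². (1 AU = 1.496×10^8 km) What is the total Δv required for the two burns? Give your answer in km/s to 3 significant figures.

Δv = 8.71 km/s

In km: r₁ = 2.19 × 1.496×10^8 = 3.27624×10^8 km; r₂ = 7.97 × 1.496×10^8 = 1.192312×10^9 km.
Transfer-ellipse semi-major axis a_t = (r₁ + r₂)/2 = (3.27624×10^8 + 1.192312×10^9)/2 = 7.59968×10^8 km.
At r₁ the circular-orbit speed is v₁ = √(μ/r₁) = 20.1255 km/s.
On the transfer ellipse at r₁, vis-viva gives v_p = √[μ(2/r₁ − 1/a_t)] = 25.2084 km/s.
First burn Δv₁ = |v_p − v₁| = 5.083 km/s.
At r₂, v₂ = √(μ/r₂) = 10.55 km/s.
Transfer-orbit speed at r₂: v_a = √[μ(2/r₂ − 1/a_t)] = 6.927 km/s.
Second burn Δv₂ = |v₂ − v_a| = 3.623 km/s.
Total Δv = Δv₁ + Δv₂ = 8.706 km/s.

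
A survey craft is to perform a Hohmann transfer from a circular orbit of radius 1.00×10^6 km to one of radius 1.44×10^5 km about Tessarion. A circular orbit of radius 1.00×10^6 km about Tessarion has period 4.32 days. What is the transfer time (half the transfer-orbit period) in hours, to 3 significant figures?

t = 22.4 hours

From Kepler's third law T² = 4π²r³/μ at r = 1.00×10^6 km, T = 4.32 days = 4.32 × 86400 s = 3.73248×10^5 s: μ = 4π²r³/T² = 2.83377×10^8 km³/s².
Semi-major axis of the transfer orbit: a_t = (1.000×10^6 + 1.440×10^5)/2 = 5.720×10^5 km.
By Kepler's third law the transfer-orbit period is T = 2π√(a_t³/μ), so t = T/2 = 80730 s.
Converting: 80730 s ÷ 3600 s/hour = 22.4 hours.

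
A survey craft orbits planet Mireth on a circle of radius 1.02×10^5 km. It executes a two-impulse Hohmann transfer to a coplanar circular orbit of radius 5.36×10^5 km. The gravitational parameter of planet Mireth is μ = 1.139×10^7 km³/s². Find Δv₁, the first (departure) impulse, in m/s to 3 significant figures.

Δv₁ = 3130 m/s

The Hohmann ellipse has a_t = (r₁ + r₂)/2 = 3.190×10^5 km.
Circular speed at r = 1.020×10^5 km: v_c = √(μ/r) = 10.57 km/s.
Vis-viva on the transfer ellipse at r = 1.020×10^5 km gives v_t = √[μ(2/r − 1/a_t)] = 13.70 km/s.
Δv₁ = |v_t − v_c| = |13.70 − 10.57| = 3.130 km/s.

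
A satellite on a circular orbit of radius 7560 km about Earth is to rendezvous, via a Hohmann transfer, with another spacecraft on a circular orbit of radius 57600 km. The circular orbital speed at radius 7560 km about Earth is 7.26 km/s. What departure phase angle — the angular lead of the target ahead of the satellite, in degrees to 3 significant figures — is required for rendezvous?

From the circular-orbit relation v² = μ/r at r = 7560 km: μ = v²r = (7.26)² × 7560 = 3.98469×10^5 km³/s².
Transfer-ellipse semi-major axis a_t = (r₁ + r₂)/2 = (7560 + 57600)/2 = 32580 km.
The half-period of the transfer ellipse is t = π√(a_t³/μ) = 29267 s.
Target angular speed ω₂ = √(μ/r₂³) = 4.5663×10^-5 rad/s.
Angle swept by the target during transfer: ω₂·t = 1.3364 rad = 76.57°.
Arrival is 180° from departure on the ellipse, so φ = 180° − 76.57° = 103°.

φ = 103°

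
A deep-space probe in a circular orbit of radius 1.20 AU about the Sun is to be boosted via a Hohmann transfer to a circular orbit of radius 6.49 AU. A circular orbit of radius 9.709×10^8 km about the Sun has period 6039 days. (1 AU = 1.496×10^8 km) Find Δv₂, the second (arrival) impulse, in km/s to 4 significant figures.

From Kepler's third law T² = 4π²r³/μ at r = 9.709×10^8 km, T = 6039 days = 6039 × 86400 s = 5.217696×10^8 s: μ = 4π²r³/T² = 1.32717×10^11 km³/s².
In km: r₁ = 1.20 × 1.496×10^8 = 1.7952×10^8 km; r₂ = 6.49 × 1.496×10^8 = 9.70904×10^8 km.
The Hohmann ellipse has a_t = (r₁ + r₂)/2 = 5.75212×10^8 km.
On the circular orbit at r = 9.70904×10^8 km, v_c = √(μ/r) = 11.692 km/s.
Vis-viva on the transfer ellipse at r = 9.70904×10^8 km gives v_t = √[μ(2/r − 1/a_t)] = 6.5316 km/s.
Δv₂ = |v_t − v_c| = |6.5316 − 11.692| = 5.160 km/s.

Δv₂ = 5.160 km/s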